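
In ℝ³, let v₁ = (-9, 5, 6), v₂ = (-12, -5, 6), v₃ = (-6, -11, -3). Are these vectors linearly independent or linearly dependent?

linearly independent

Form the 3×3 matrix with these as columns; its determinant is -477.
A nonzero determinant means the columns are linearly independent.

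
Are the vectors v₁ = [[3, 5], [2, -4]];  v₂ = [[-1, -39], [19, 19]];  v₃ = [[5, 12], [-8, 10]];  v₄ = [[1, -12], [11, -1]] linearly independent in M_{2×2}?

Write each element as a coordinate vector in ℝ⁴ using {E₁₁, E₁₂, E₂₁, E₂₂}.
The matrix [v₁|v₂|v₃|v₄] has determinant 0.
A zero determinant means the columns are linearly dependent.
Indeed 3v₁ + v₂ - v₃ - 3v₄ = 0.

linearly dependent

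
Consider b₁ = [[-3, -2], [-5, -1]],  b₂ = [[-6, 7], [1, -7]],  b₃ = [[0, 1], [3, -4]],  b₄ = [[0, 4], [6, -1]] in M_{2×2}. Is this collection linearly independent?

linearly independent

Write each element as a coordinate vector in ℝ⁴ using {E₁₁, E₁₂, E₂₁, E₂₂}.
Place the vectors as rows of a 4×4 matrix and reduce to echelon form.
The reduction yields 4 nonzero rows, so the rank is 4.
Since rank = 4 (the number of vectors), the set is linearly independent.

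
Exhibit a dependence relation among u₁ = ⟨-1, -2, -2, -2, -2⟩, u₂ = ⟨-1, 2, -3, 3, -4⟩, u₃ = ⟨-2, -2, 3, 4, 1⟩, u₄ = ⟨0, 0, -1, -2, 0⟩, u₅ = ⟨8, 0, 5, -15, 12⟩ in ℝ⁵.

Solve the homogeneous system with u₁, u₂, u₃, u₄, u₅ as columns by row-reducing the coefficient matrix.
A generator of the null space is (1, 3, 2, 0, 1).

u₁ + 3u₂ + 2u₃ + u₅ = 0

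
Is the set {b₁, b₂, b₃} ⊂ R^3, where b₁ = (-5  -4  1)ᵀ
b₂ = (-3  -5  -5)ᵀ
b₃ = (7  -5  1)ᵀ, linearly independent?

The matrix [b₁|b₂|b₃] has determinant 328.
A nonzero determinant means the columns are linearly independent.

linearly independent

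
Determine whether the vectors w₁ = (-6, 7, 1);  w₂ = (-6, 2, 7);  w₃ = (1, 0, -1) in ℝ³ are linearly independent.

linearly independent

Row-reduce the matrix whose columns are w₁, w₂, w₃.
The reduction yields 3 nonzero rows, so the rank is 3.
Since rank = 3 (the number of vectors), the set is linearly independent.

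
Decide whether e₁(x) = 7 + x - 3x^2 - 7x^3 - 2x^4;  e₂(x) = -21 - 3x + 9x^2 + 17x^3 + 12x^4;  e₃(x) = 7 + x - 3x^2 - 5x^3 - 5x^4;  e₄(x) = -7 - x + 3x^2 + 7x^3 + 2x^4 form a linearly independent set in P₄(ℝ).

linearly dependent

Write each element as a coordinate vector in ℝ⁵ using {1, x, …, x^4}.
Row-reduce the matrix whose columns are e₁, e₂, e₃, e₄.
The reduction yields 2 nonzero rows, so the rank is 2.
Since rank 2 < 4, the set is linearly dependent.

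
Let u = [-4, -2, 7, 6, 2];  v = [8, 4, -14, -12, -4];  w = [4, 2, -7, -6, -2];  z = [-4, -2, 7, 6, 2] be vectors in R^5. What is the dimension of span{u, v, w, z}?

dim = 1

Form the matrix with u, v, w, z as columns and reduce.
Reduction leaves 1 leading entry, giving rank 1.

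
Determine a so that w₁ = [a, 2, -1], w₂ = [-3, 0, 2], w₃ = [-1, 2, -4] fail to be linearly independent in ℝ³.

The set is linearly dependent precisely when det[w₁; w₂; w₃] = 0.
The determinant works out to -4*a - 22.
Solving -4*a - 22 = 0 yields a = -11/2.

a = -11/2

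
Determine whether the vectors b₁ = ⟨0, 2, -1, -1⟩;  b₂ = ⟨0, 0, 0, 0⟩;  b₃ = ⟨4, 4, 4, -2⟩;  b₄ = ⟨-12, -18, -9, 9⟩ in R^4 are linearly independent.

linearly dependent

One of the vectors is the zero vector, so the set is linearly dependent.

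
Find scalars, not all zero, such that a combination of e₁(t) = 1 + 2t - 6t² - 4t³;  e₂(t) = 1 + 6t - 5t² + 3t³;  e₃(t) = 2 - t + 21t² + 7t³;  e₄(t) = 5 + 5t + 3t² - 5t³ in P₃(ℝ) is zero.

3e₁ + e₃ - e₄ = 0

Write each element as a vector in ℝ⁴ using {1, t, …, t³}.
Set up α₁e₁ + … + α₄e₄ = 0 and solve the homogeneous system.
One solution (up to scaling) is (3, 0, 1, -1).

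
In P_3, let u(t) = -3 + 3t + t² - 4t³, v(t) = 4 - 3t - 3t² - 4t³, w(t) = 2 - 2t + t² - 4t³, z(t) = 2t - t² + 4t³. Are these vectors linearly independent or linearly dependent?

linearly independent

Take coordinates with respect to the standard basis {1, t, …, t³}.
Form the 4×4 matrix with these as columns; its determinant is -160.
A nonzero determinant means the columns are linearly independent.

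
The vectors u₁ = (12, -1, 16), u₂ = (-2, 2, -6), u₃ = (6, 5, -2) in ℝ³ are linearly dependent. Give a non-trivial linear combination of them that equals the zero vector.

u₁ + 3u₂ - u₃ = 0

Row-reduce the matrix with u₁, u₂, u₃ as columns; the null space gives the coefficients.
The free variable yields coefficients (1, 3, -1) (any nonzero multiple also works).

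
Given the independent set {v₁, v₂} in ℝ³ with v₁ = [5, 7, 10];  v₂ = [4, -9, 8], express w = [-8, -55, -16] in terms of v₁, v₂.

Write w = c₁v₁ + c₂v₂ and equate components.
Back-substitution yields (c₁, c₂) = (-4, 3).

w = -4v₁ + 3v₂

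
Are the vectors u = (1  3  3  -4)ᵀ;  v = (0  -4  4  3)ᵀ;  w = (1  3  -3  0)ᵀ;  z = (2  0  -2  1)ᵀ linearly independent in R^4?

linearly independent

The matrix [u|v|w|z] has determinant -116.
A nonzero determinant means the columns are linearly independent.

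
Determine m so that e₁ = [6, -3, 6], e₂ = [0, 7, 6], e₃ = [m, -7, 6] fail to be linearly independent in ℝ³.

The vectors are dependent exactly when the determinant of the matrix with rows e₁, e₂, e₃ vanishes.
Cofactor expansion gives det = 504 - 60*m.
This vanishes exactly when m = 42/5.

m = 42/5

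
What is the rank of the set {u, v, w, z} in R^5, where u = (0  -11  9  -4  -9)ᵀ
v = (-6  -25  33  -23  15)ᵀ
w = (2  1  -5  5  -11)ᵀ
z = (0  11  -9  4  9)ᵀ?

2

Put the 5×4 matrix [u|v|w|z] into echelon form.
Reduction leaves 2 leading entries, giving rank 2.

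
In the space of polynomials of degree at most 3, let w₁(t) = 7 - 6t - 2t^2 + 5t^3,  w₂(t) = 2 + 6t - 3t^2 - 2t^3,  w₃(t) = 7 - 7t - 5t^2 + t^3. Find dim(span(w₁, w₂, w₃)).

dim = 3

Pass to coordinate vectors with respect to the basis {1, t, …, t^3}.
Apply Gaussian elimination to the matrix whose rows are w₁, w₂, w₃.
The echelon form has 3 nonzero rows, so the rank is 3.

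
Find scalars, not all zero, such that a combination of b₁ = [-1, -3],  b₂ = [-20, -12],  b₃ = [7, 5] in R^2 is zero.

Write the vectors as columns of a matrix and find a nonzero vector in its null space.
The free variable yields coefficients (1, 1, 3) (any nonzero multiple also works).

b₁ + b₂ + 3b₃ = 0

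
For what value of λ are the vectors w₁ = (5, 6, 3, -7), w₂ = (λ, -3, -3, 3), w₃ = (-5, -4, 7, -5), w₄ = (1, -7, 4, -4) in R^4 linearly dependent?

λ = 2

Place the vectors as rows of a 4×4 matrix; dependence ⇔ determinant zero.
Cofactor expansion gives det = 222*λ - 444.
This vanishes exactly when λ = 2.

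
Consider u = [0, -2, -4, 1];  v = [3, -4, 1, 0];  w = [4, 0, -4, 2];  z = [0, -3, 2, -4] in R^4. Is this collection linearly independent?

linearly independent

The matrix [u|v|w|z] has determinant 304.
A nonzero determinant means the columns are linearly independent.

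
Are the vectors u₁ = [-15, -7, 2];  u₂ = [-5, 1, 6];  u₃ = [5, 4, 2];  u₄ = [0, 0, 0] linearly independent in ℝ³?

There are 4 vectors in a 3-dimensional space, so they cannot be linearly independent.

linearly dependent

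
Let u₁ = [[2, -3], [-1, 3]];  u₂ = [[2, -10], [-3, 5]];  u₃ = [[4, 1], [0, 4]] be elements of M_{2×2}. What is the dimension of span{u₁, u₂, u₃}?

2

Pass to coordinate vectors with respect to the basis {E₁₁, E₁₂, E₂₁, E₂₂}.
Put the 4×3 matrix [u₁|u₂|u₃] into echelon form.
Reduction leaves 2 leading entries, giving rank 2.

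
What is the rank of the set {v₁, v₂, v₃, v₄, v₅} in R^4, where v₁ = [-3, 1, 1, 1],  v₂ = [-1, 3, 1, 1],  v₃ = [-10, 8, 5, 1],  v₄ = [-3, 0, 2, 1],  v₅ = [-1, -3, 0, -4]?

rank 4

Row-reduce the 5×4 matrix with these as rows.
Exactly 4 pivots survive; hence the rank is 4.
(With 5 elements in a 4-dimensional space the rank is at most 4.)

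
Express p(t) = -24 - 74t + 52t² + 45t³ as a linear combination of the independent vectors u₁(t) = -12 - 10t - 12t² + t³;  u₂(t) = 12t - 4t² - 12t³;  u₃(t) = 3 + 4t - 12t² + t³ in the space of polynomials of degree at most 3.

p = u₁ - 4u₂ - 4u₃

Identify each element with its coordinate vector in ℝ⁴ via {1, t, …, t³}.
Solve the system with u₁, u₂, u₃ as columns and p as the right-hand side.
Row-reducing the augmented matrix gives the unique coefficients (c₁, c₂, c₃) = (1, -4, -4).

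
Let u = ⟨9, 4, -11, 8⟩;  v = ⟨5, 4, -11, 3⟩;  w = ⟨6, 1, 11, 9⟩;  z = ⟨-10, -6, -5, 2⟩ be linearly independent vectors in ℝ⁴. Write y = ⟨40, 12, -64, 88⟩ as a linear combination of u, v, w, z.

y = 4u + 4v + 4w + 4z

Write y = c₁u + … + c₄z and equate components.
Row-reducing the augmented matrix gives the unique coefficients (c₁, …, c₄) = (4, 4, 4, 4).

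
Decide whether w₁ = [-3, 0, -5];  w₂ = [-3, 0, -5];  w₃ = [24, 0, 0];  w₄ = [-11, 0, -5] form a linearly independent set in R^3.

There are 4 vectors in a 3-dimensional space, so they cannot be linearly independent.

linearly dependent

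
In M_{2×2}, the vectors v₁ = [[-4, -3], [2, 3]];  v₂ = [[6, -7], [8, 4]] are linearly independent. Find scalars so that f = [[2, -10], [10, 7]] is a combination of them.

Take coordinate vectors relative to {E₁₁, E₁₂, E₂₁, E₂₂}.
Solve the system with v₁, v₂ as columns and f as the right-hand side.
Back-substitution yields (a₁, a₂) = (1, 1).

f = v₁ + v₂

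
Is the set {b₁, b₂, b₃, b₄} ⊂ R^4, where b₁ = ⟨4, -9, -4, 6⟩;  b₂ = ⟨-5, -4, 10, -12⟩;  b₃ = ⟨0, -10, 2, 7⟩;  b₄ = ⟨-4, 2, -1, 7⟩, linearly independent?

linearly independent

Row-reduce the matrix whose columns are b₁, b₂, b₃, b₄.
The reduction yields 4 nonzero rows, so the rank is 4.
Since rank = 4 (the number of vectors), the set is linearly independent.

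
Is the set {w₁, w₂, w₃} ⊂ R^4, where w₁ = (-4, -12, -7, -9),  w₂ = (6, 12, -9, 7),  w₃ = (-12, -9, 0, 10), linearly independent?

Place the vectors as rows of a 3×4 matrix and reduce to echelon form.
The reduction yields 3 nonzero rows, so the rank is 3.
Since rank = 3 (the number of vectors), the set is linearly independent.

linearly independent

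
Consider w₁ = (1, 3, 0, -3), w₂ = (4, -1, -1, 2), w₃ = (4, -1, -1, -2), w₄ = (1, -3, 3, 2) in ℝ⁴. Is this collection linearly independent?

The matrix [w₁|w₂|w₃|w₄] has determinant -180.
A nonzero determinant means the columns are linearly independent.

linearly independent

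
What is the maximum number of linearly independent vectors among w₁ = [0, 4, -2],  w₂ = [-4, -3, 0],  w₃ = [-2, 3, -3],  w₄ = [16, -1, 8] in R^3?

3

Put the 3×4 matrix [w₁|w₂|w₃|w₄] into echelon form.
Reduction leaves 3 leading entries, giving rank 3.
(With 4 elements in a 3-dimensional space the rank is at most 3.)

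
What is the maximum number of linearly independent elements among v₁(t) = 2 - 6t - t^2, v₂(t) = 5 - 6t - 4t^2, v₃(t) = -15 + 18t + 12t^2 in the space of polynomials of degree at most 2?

Pass to coordinate vectors with respect to the basis {1, t, t^2}.
Form the matrix with v₁, v₂, v₃ as columns and reduce.
Exactly 2 pivots survive; hence the rank is 2.

2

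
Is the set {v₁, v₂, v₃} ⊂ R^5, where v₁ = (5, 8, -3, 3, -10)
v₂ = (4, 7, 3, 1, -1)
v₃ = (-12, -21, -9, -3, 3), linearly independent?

linearly dependent

One vector is a scalar multiple of another, so the set is dependent.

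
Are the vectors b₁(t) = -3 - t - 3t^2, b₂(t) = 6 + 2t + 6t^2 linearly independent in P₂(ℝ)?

linearly dependent

Write each element as a coordinate vector in ℝ³ using {1, t, t^2}.
Row-reduce the matrix whose columns are b₁, b₂.
The reduction yields 1 nonzero row, so the rank is 1.
Since rank 1 < 2, the set is linearly dependent.
Indeed 2b₁ + b₂ = 0.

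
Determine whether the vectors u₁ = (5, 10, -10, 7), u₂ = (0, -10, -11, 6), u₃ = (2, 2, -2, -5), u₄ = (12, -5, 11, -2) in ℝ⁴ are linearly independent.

linearly independent

Place the vectors as rows of a 4×4 matrix and reduce to echelon form.
The reduction yields 4 nonzero rows, so the rank is 4.
Since rank = 4 (the number of vectors), the set is linearly independent.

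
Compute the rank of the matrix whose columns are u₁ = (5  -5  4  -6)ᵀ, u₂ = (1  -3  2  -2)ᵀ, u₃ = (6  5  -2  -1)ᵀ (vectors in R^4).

rank 3

Put the 4×3 matrix [u₁|u₂|u₃] into echelon form.
The echelon form has 3 nonzero rows, so the rank is 3.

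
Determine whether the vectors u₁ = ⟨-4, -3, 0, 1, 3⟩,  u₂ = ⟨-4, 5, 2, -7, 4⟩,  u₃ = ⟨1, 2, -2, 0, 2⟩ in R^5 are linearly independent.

linearly independent

Place the vectors as rows of a 3×5 matrix and reduce to echelon form.
The reduction yields 3 nonzero rows, so the rank is 3.
Since rank = 3 (the number of vectors), the set is linearly independent.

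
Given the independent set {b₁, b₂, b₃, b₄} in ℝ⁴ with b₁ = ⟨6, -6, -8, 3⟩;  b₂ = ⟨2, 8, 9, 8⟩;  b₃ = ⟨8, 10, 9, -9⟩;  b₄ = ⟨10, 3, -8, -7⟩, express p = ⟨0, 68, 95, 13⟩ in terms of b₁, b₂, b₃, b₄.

p = -2b₁ + 4b₂ + 3b₃ - 2b₄

Since b₁, b₂, b₃, b₄ are independent, the coefficients expressing p are uniquely determined by a linear system.
Row-reducing the augmented matrix gives the unique coefficients (a₁, …, a₄) = (-2, 4, 3, -2).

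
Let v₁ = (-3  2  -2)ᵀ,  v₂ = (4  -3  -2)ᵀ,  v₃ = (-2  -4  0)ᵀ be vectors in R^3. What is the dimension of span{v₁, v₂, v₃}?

3

Form the matrix with v₁, v₂, v₃ as columns and reduce.
Exactly 3 pivots survive; hence the rank is 3.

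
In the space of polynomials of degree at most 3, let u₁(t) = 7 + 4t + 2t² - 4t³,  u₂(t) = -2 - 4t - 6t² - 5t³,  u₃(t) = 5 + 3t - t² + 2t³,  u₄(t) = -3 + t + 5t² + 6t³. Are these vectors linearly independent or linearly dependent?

linearly independent

Take coordinates with respect to the standard basis {1, t, …, t³}.
Form the 4×4 matrix with these as columns; its determinant is -20.
A nonzero determinant means the columns are linearly independent.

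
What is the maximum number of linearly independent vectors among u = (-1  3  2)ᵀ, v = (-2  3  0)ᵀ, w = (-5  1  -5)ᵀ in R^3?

Row-reduce the 3×3 matrix with these as rows.
Exactly 3 pivots survive; hence the rank is 3.

3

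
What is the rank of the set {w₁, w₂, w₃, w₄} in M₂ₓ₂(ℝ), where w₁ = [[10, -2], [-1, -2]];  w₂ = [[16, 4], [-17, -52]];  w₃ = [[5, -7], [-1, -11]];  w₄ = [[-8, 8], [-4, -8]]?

Pass to coordinate vectors with respect to the basis {E₁₁, E₁₂, E₂₁, E₂₂}.
Form the matrix with w₁, w₂, w₃, w₄ as columns and reduce.
The echelon form has 3 nonzero rows, so the rank is 3.

3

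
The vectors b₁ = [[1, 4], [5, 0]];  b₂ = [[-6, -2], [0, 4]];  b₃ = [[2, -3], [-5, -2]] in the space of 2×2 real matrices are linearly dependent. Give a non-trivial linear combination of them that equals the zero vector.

Write each element as a vector in ℝ⁴ using {E₁₁, E₁₂, E₂₁, E₂₂}.
Write the vectors as columns of a matrix and find a nonzero vector in its null space.
The free variable yields coefficients (2, 1, 2) (any nonzero multiple also works).

2b₁ + b₂ + 2b₃ = 0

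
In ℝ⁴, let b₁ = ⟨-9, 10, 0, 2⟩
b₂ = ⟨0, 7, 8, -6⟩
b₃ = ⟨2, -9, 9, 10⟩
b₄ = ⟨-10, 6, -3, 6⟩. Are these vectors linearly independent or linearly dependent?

linearly independent

Form the 4×4 matrix with these as columns; its determinant is 1466.
A nonzero determinant means the columns are linearly independent.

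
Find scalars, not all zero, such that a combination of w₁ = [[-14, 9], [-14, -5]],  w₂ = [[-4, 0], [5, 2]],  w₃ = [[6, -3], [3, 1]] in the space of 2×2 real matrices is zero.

Pass to coordinate vectors relative to the basis {E₁₁, E₁₂, E₂₁, E₂₂}.
Set up α₁w₁ + … + α₃w₃ = 0 and solve the homogeneous system.
A generator of the null space is (1, 1, 3).

w₁ + w₂ + 3w₃ = 0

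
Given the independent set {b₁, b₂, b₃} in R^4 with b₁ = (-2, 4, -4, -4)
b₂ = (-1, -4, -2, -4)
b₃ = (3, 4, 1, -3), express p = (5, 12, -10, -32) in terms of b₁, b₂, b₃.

p = 2b₁ + 3b₂ + 4b₃

Write p = α₁b₁ + … + α₃b₃ and equate components.
Back-substitution yields (α₁, α₂, α₃) = (2, 3, 4).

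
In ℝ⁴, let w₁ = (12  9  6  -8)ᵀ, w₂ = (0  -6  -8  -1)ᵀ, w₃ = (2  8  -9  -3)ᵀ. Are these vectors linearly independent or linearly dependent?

linearly independent

Row-reduce the matrix whose columns are w₁, w₂, w₃.
The reduction yields 3 nonzero rows, so the rank is 3.
Since rank = 3 (the number of vectors), the set is linearly independent.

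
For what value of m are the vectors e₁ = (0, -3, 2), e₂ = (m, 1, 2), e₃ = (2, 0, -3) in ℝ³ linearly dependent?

m = -16/9

The vectors are dependent exactly when the determinant of the matrix with rows e₁, e₂, e₃ vanishes.
Cofactor expansion gives det = -9*m - 16.
This vanishes exactly when m = -16/9.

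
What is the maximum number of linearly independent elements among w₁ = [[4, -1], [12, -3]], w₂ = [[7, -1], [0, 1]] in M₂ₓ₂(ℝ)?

Use coordinates relative to {E₁₁, E₁₂, E₂₁, E₂₂}.
Row-reduce the 2×4 matrix with these as rows.
There are 2 pivot columns, so rank = 2.

2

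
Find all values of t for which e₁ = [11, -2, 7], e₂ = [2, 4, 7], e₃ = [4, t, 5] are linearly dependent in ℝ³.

t = 8/7

Place the vectors as rows of a 3×3 matrix; dependence ⇔ determinant zero.
Expanding, det = 72 - 63*t.
Solving 72 - 63*t = 0 yields t = 8/7.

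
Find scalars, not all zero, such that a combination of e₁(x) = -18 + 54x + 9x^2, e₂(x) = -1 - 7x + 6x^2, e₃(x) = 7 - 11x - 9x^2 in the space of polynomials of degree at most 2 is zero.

e₁ + 3e₂ + 3e₃ = 0

Pass to coordinate vectors relative to the basis {1, x, x^2}.
Solve the homogeneous system with e₁, e₂, e₃ as columns by row-reducing the coefficient matrix.
One solution (up to scaling) is (1, 3, 3).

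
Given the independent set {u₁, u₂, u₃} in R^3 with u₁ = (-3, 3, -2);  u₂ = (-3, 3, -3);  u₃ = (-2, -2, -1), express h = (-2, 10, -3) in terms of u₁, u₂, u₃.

Write h = c₁u₁ + … + c₃u₃ and equate components.
Back-substitution yields (c₁, c₂, c₃) = (1, 1, -2).

h = u₁ + u₂ - 2u₃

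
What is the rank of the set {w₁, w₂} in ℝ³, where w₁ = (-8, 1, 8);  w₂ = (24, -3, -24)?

1

Put the 3×2 matrix [w₁|w₂] into echelon form.
The echelon form has 1 nonzero row, so the rank is 1.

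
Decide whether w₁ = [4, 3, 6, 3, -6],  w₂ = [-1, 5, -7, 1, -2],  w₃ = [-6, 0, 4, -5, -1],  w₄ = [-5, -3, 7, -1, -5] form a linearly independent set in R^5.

Row-reduce the matrix whose columns are w₁, w₂, w₃, w₄.
The reduction yields 4 nonzero rows, so the rank is 4.
Since rank = 4 (the number of vectors), the set is linearly independent.

linearly independent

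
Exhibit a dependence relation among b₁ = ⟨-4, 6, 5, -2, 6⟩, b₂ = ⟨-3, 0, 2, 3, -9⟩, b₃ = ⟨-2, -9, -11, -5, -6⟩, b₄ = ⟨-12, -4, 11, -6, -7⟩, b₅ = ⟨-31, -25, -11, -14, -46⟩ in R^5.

Write the vectors as columns of a matrix and find a nonzero vector in its null space.
A generator of the null space is (1, 3, 3, 1, -1).

b₁ + 3b₂ + 3b₃ + b₄ - b₅ = 0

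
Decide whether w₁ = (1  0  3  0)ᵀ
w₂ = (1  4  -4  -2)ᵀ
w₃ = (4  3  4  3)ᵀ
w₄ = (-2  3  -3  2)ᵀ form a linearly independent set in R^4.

linearly independent

Place the vectors as rows of a 4×4 matrix and reduce to echelon form.
The reduction yields 4 nonzero rows, so the rank is 4.
Since rank = 4 (the number of vectors), the set is linearly independent.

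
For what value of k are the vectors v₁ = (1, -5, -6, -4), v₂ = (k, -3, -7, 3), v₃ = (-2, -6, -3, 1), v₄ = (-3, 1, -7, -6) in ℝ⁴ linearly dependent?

Place the vectors as rows of a 4×4 matrix; dependence ⇔ determinant zero.
Expanding, det = 95*k + 1615.
Solving 95*k + 1615 = 0 yields k = -17.

k = -17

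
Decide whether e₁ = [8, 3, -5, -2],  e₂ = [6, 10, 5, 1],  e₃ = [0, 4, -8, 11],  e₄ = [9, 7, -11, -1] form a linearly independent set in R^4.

The matrix [e₁|e₂|e₃|e₄] has determinant 5637.
A nonzero determinant means the columns are linearly independent.

linearly independent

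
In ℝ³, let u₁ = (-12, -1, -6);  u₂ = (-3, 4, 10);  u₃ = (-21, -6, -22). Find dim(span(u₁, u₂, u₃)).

2

Apply Gaussian elimination to the matrix whose rows are u₁, u₂, u₃.
The echelon form has 2 nonzero rows, so the rank is 2.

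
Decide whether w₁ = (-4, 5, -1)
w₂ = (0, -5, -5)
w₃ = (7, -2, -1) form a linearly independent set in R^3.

The matrix [w₁|w₂|w₃] has determinant -190.
A nonzero determinant means the columns are linearly independent.

linearly independent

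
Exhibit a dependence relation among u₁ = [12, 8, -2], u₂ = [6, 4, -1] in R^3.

u₁ - 2u₂ = 0

Set up α₁u₁ + α₂u₂ = 0 and solve the homogeneous system.
A generator of the null space is (1, -2).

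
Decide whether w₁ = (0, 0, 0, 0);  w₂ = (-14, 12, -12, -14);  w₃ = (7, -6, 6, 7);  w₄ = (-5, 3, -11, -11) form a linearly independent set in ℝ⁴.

linearly dependent

One of the vectors is the zero vector, so the set is linearly dependent.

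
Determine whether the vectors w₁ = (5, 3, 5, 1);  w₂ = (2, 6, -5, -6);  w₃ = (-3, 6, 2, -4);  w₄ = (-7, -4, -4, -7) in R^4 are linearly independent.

The matrix [w₁|w₂|w₃|w₄] has determinant -2649.
A nonzero determinant means the columns are linearly independent.

linearly independent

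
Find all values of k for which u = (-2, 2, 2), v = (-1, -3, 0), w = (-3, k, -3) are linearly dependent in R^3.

k = -21

Place the vectors as rows of a 3×3 matrix; dependence ⇔ determinant zero.
The determinant works out to -2*k - 42.
This vanishes exactly when k = -21.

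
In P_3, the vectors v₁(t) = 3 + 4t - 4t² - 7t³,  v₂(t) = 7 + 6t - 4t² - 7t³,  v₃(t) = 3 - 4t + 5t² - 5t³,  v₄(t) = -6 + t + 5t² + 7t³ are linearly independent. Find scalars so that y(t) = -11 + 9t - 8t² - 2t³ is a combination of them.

y = 4v₁ - 2v₂ - v₃ + v₄

Identify each element with its coordinate vector in ℝ⁴ via {1, t, …, t³}.
Set up the augmented matrix [v₁ | v₂ | v₃ | v₄ | y] and row-reduce.
The system has the unique solution (a₁, …, a₄) = (4, -2, -1, 1).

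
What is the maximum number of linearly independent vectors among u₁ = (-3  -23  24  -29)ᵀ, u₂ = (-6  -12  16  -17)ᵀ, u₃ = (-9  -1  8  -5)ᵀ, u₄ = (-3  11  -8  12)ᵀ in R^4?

Row-reduce the 4×4 matrix with these as rows.
Exactly 2 pivots survive; hence the rank is 2.

2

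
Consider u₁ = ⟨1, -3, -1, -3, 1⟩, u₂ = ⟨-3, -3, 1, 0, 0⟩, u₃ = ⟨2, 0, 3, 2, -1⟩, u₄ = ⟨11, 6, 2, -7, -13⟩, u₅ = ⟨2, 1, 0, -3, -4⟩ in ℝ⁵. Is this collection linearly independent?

Form the 5×5 matrix with these as columns; its determinant is 0.
A zero determinant means the columns are linearly dependent.
Indeed u₂ - u₃ + u₄ - 3u₅ = 0.

linearly dependent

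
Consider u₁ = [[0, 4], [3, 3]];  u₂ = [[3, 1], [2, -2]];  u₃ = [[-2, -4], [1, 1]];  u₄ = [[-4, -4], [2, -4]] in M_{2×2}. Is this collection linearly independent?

linearly independent

Take coordinates with respect to the standard basis {E₁₁, E₁₂, E₂₁, E₂₂}.
Row-reduce the matrix whose columns are u₁, u₂, u₃, u₄.
The reduction yields 4 nonzero rows, so the rank is 4.
Since rank = 4 (the number of vectors), the set is linearly independent.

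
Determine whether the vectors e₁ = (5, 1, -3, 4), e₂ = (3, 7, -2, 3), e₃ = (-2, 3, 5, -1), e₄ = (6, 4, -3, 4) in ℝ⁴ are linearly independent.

linearly independent

The matrix [e₁|e₂|e₃|e₄] has determinant -139.
A nonzero determinant means the columns are linearly independent.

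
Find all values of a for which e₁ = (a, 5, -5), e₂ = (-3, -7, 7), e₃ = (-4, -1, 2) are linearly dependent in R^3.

The vectors are dependent exactly when the determinant of the matrix with rows e₁, e₂, e₃ vanishes.
Cofactor expansion gives det = 15 - 7*a.
This vanishes exactly when a = 15/7.

a = 15/7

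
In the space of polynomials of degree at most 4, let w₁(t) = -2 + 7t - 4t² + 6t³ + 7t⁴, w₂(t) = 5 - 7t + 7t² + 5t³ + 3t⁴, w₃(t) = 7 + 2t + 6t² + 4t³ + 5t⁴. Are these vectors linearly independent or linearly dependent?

Take coordinates with respect to the standard basis {1, t, …, t⁴}.
Place the vectors as rows of a 3×5 matrix and reduce to echelon form.
The reduction yields 3 nonzero rows, so the rank is 3.
Since rank = 3 (the number of vectors), the set is linearly independent.

linearly independent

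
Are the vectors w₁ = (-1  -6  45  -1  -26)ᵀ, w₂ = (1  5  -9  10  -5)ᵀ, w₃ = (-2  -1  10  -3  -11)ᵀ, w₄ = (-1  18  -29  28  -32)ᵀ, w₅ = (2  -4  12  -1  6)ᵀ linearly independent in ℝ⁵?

Form the 5×5 matrix with these as columns; its determinant is 0.
A zero determinant means the columns are linearly dependent.

linearly dependent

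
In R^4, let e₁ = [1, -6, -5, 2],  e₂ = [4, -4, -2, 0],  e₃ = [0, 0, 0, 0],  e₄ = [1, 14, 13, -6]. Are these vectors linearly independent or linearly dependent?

linearly dependent

One of the vectors is the zero vector, so the set is linearly dependent.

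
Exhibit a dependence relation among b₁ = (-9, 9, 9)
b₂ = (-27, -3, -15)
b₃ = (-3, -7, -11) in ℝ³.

Row-reduce the matrix with b₁, b₂, b₃ as columns; the null space gives the coefficients.
The free variable yields coefficients (2, -1, 3) (any nonzero multiple also works).

2b₁ - b₂ + 3b₃ = 0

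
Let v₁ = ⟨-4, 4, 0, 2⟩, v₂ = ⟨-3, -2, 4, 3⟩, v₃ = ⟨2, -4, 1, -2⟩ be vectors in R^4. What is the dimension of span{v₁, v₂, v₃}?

3

Apply Gaussian elimination to the matrix whose rows are v₁, v₂, v₃.
The echelon form has 3 nonzero rows, so the rank is 3.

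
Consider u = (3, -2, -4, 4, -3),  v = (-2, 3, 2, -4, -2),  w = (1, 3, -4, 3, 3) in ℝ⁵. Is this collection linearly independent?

Row-reduce the matrix whose columns are u, v, w.
The reduction yields 3 nonzero rows, so the rank is 3.
Since rank = 3 (the number of vectors), the set is linearly independent.

linearly independent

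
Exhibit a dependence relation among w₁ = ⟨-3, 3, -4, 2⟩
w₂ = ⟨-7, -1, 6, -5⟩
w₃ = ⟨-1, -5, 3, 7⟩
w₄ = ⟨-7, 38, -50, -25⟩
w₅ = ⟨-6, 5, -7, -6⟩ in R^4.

Write the vectors as columns of a matrix and find a nonzero vector in its null space.
The free variable yields coefficients (2, -2, -3, -1, 3) (any nonzero multiple also works).

2w₁ - 2w₂ - 3w₃ - w₄ + 3w₅ = 0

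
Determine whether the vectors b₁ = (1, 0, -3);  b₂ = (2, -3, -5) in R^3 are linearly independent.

Place the vectors as rows of a 2×3 matrix and reduce to echelon form.
The reduction yields 2 nonzero rows, so the rank is 2.
Since rank = 2 (the number of vectors), the set is linearly independent.

linearly independent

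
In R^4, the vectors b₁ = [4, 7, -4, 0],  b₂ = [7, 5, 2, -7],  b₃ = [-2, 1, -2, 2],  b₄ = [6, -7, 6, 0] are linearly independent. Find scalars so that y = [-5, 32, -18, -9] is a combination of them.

y = b₁ + b₂ - b₃ - 3b₄

Write y = a₁b₁ + … + a₄b₄ and equate components.
Row-reducing the augmented matrix gives the unique coefficients (a₁, …, a₄) = (1, 1, -1, -3).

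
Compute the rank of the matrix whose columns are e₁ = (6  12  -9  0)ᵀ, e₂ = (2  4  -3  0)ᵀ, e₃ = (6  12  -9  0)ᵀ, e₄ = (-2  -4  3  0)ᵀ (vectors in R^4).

Form the matrix with e₁, e₂, e₃, e₄ as columns and reduce.
There is 1 pivot column, so rank = 1.

rank 1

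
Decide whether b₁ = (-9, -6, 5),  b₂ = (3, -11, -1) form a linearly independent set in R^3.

Place the vectors as rows of a 2×3 matrix and reduce to echelon form.
The reduction yields 2 nonzero rows, so the rank is 2.
Since rank = 2 (the number of vectors), the set is linearly independent.

linearly independent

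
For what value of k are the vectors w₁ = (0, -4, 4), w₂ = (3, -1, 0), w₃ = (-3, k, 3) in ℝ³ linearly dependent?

Place the vectors as rows of a 3×3 matrix; dependence ⇔ determinant zero.
Expanding, det = 12*k + 24.
Setting this to zero gives k = -2.

k = -2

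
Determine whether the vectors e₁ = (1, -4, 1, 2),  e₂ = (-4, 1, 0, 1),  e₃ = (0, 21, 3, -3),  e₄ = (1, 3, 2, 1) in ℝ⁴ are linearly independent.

Form the 4×4 matrix with these as columns; its determinant is 0.
A zero determinant means the columns are linearly dependent.

linearly dependent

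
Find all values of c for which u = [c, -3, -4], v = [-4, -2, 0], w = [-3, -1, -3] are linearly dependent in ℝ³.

c = -22/3

Dependence holds iff the 3×3 matrix [u v w] is singular.
The determinant works out to 6*c + 44.
Setting this to zero gives c = -22/3.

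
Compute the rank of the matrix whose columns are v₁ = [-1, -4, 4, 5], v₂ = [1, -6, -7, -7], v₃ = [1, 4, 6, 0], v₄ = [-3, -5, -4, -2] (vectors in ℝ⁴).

Row-reduce the 4×4 matrix with these as rows.
There are 4 pivot columns, so rank = 4.

4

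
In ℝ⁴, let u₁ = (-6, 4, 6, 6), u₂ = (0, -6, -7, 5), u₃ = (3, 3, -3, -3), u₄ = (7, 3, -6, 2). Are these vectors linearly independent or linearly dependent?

Place the vectors as rows of a 4×4 matrix and reduce to echelon form.
The reduction yields 4 nonzero rows, so the rank is 4.
Since rank = 4 (the number of vectors), the set is linearly independent.

linearly independent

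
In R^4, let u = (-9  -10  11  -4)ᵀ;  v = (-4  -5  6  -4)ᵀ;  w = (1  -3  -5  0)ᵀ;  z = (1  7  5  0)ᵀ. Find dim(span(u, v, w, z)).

Put the 4×4 matrix [u|v|w|z] into echelon form.
The echelon form has 3 nonzero rows, so the rank is 3.

dim = 3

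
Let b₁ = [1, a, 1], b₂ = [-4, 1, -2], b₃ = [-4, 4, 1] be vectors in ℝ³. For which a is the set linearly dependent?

a = 1/4

Place the vectors as rows of a 3×3 matrix; dependence ⇔ determinant zero.
The determinant works out to 12*a - 3.
Solving 12*a - 3 = 0 yields a = 1/4.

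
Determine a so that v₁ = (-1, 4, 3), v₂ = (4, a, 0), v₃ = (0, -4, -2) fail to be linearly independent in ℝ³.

The set is linearly dependent precisely when det[v₁; v₂; v₃] = 0.
The determinant works out to 2*a - 16.
This vanishes exactly when a = 8.

a = 8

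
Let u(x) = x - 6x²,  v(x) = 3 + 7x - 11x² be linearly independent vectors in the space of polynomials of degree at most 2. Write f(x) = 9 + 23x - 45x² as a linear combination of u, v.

f = 2u + 3v

Work in coordinates with respect to the standard basis {1, x, x²}.
Since u, v are independent, the coefficients expressing f are uniquely determined by a linear system.
Back-substitution yields (a₁, a₂) = (2, 3).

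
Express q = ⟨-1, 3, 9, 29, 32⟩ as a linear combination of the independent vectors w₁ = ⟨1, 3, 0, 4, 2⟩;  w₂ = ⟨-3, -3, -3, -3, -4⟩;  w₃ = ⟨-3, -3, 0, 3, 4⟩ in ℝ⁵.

q = 2w₁ - 3w₂ + 4w₃

Write q = c₁w₁ + … + c₃w₃ and equate components.
The system has the unique solution (c₁, c₂, c₃) = (2, -3, 4).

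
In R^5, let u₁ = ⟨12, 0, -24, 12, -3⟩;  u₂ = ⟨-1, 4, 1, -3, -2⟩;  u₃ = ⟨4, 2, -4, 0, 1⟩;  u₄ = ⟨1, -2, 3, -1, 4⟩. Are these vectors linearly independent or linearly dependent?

linearly dependent

Row-reduce the matrix whose columns are u₁, u₂, u₃, u₄.
The reduction yields 3 nonzero rows, so the rank is 3.
Since rank 3 < 4, the set is linearly dependent.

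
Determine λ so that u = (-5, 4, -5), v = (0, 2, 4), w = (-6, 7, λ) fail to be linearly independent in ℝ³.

Place the vectors as rows of a 3×3 matrix; dependence ⇔ determinant zero.
The determinant works out to -10*λ - 16.
This vanishes exactly when λ = -8/5.

λ = -8/5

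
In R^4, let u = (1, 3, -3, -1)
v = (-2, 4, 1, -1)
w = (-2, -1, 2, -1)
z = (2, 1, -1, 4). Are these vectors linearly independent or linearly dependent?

linearly independent

Row-reduce the matrix whose columns are u, v, w, z.
The reduction yields 4 nonzero rows, so the rank is 4.
Since rank = 4 (the number of vectors), the set is linearly independent.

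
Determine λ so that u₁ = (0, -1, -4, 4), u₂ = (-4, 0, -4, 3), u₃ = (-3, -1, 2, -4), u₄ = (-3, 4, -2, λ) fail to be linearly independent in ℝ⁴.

Dependence holds iff the 4×4 matrix [u₁ u₂ u₃ u₄] is singular.
Cofactor expansion gives det = 120 - 36*λ.
Solving 120 - 36*λ = 0 yields λ = 10/3.

λ = 10/3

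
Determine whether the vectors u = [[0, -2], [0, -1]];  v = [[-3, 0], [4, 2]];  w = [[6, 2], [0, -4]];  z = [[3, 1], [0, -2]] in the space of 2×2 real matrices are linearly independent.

Take coordinates with respect to the standard basis {E₁₁, E₁₂, E₂₁, E₂₂}.
One vector is a scalar multiple of another, so the set is dependent.

linearly dependent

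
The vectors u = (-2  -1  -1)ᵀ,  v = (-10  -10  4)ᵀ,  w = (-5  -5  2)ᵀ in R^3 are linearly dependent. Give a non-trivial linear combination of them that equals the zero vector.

Set up α₁u + … + α₃w = 0 and solve the homogeneous system.
One solution (up to scaling) is (0, 1, -2).

v - 2w = 0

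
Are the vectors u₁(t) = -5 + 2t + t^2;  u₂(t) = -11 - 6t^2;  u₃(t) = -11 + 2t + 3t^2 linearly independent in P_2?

Write each element as a coordinate vector in ℝ³ using {1, t, t^2}.
Form the 3×3 matrix with these as columns; its determinant is 116.
A nonzero determinant means the columns are linearly independent.

linearly independent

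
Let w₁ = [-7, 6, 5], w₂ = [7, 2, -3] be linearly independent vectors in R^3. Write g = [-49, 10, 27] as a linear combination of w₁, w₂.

Write g = a₁w₁ + a₂w₂ and equate components.
The system has the unique solution (a₁, a₂) = (3, -4).

g = 3w₁ - 4w₂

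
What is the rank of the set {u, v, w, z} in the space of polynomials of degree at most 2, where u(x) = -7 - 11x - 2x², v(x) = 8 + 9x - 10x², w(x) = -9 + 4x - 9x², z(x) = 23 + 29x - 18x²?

rank 3

Represent each element by its coordinate vector in ℝ³.
Apply Gaussian elimination to the matrix whose rows are u, v, w, z.
The echelon form has 3 nonzero rows, so the rank is 3.
(With 4 elements in a 3-dimensional space the rank is at most 3.)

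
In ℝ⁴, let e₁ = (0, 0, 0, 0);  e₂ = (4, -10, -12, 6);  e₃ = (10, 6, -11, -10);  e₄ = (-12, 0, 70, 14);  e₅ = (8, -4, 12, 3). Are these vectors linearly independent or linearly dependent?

linearly dependent

There are 5 vectors in a 4-dimensional space, so they cannot be linearly independent.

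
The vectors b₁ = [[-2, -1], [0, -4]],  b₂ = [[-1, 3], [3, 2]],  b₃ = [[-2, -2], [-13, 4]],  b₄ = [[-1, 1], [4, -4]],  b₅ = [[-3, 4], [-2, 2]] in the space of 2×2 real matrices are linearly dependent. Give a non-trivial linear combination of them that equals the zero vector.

b₁ - b₂ - b₃ - 2b₄ + b₅ = 0

Pass to coordinate vectors relative to the basis {E₁₁, E₁₂, E₂₁, E₂₂}.
Write the vectors as columns of a matrix and find a nonzero vector in its null space.
One solution (up to scaling) is (1, -1, -1, -2, 1).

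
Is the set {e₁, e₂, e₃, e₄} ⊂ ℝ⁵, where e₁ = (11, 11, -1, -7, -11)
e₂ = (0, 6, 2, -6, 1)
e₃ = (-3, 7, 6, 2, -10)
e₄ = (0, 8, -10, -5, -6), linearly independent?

linearly independent

Place the vectors as rows of a 4×5 matrix and reduce to echelon form.
The reduction yields 4 nonzero rows, so the rank is 4.
Since rank = 4 (the number of vectors), the set is linearly independent.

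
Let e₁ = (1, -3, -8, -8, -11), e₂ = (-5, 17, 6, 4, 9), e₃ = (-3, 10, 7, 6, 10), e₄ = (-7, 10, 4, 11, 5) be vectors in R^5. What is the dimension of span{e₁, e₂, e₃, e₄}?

3

Put the 5×4 matrix [e₁|e₂|e₃|e₄] into echelon form.
Exactly 3 pivots survive; hence the rank is 3.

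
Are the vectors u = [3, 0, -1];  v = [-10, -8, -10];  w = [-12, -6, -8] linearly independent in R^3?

Form the 3×3 matrix with these as columns; its determinant is 48.
A nonzero determinant means the columns are linearly independent.

linearly independent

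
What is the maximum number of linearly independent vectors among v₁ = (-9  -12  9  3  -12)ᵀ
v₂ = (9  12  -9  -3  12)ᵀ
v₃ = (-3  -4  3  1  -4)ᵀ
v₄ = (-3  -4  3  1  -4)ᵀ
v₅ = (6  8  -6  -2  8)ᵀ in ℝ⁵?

Put the 5×5 matrix [v₁|v₂|v₃|v₄|v₅] into echelon form.
Reduction leaves 1 leading entry, giving rank 1.

1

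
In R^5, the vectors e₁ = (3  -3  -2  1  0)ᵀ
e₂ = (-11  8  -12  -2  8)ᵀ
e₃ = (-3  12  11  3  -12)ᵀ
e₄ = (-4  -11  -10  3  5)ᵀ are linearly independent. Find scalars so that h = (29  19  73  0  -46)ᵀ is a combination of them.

h = -3e₁ - 3e₂ + e₃ - 2e₄

Solve the system with e₁, e₂, e₃, e₄ as columns and h as the right-hand side.
Back-substitution yields (α₁, …, α₄) = (-3, -3, 1, -2).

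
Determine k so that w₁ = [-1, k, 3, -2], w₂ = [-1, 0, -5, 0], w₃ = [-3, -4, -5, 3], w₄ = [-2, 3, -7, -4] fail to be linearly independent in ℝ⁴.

k = 4/7

The vectors are dependent exactly when the determinant of the matrix with rows w₁, w₂, w₃, w₄ vanishes.
The determinant works out to 28 - 49*k.
Setting this to zero gives k = 4/7.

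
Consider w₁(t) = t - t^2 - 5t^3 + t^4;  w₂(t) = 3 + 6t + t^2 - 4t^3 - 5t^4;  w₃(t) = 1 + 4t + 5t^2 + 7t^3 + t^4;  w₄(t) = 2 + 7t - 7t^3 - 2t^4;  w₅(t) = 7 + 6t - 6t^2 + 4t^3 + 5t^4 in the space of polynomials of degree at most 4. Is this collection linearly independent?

linearly independent

Write each element as a coordinate vector in ℝ⁵ using {1, t, …, t^4}.
The matrix [w₁|w₂|w₃|w₄|w₅] has determinant -2929.
A nonzero determinant means the columns are linearly independent.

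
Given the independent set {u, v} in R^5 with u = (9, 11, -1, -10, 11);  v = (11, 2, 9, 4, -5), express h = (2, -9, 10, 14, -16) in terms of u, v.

Set up the augmented matrix [u | v | h] and row-reduce.
Back-substitution yields (c₁, c₂) = (-1, 1).

h = -u + v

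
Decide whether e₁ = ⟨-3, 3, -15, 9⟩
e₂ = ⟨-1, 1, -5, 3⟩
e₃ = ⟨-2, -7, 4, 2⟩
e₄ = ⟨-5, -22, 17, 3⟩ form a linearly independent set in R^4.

Row-reduce the matrix whose columns are e₁, e₂, e₃, e₄.
The reduction yields 2 nonzero rows, so the rank is 2.
Since rank 2 < 4, the set is linearly dependent.
Indeed e₁ - 3e₂ = 0.

linearly dependent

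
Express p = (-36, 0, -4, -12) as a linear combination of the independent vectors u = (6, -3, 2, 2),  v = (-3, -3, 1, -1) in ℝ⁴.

p = -4u + 4v

Write p = c₁u + c₂v and equate components.
The system has the unique solution (c₁, c₂) = (-4, 4).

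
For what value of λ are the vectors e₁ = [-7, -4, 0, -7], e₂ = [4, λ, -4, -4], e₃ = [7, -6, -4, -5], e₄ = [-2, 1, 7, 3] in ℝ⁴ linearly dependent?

The vectors are dependent exactly when the determinant of the matrix with rows e₁, e₂, e₃, e₄ vanishes.
Expanding, det = -448*λ - 1736.
This vanishes exactly when λ = -31/8.

λ = -31/8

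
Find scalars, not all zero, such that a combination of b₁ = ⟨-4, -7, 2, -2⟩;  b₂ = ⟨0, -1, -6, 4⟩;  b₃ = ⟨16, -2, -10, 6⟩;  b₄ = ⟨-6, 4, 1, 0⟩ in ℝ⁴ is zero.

b₁ - b₂ + b₃ + 2b₄ = 0

Row-reduce the matrix with b₁, b₂, b₃, b₄ as columns; the null space gives the coefficients.
One solution (up to scaling) is (1, -1, 1, 2).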